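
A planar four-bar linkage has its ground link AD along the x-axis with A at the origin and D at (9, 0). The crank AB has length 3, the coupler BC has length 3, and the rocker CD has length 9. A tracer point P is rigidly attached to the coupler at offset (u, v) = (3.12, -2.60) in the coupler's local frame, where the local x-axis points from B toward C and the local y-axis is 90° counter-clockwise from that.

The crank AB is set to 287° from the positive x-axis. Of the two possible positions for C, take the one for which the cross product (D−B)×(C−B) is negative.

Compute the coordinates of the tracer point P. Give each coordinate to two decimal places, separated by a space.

A=(0,0), D=(9.00,0)
B = A + 3.00·(cos287°, sin287°) = (0.8771, -2.8689)
|BD| = 8.6146
circle(B,3.00) ∩ circle(D,9.00): a=0.1284, h=2.9973
  candidates: C₊=(-0.0000,0.0000) cross=25.820; C₋=(1.9963,-5.6523) cross=-25.820
  mode - wants cross < 0 → take C=(1.9963,-5.6523) (cross=-25.820)
ex = (C−B)/|BC| = (0.3731,-0.9278); ey = (0.9278,0.3731)
P = B + 3.12·ex + -2.60·ey = (-0.3712,-6.7336)

-0.37 -6.73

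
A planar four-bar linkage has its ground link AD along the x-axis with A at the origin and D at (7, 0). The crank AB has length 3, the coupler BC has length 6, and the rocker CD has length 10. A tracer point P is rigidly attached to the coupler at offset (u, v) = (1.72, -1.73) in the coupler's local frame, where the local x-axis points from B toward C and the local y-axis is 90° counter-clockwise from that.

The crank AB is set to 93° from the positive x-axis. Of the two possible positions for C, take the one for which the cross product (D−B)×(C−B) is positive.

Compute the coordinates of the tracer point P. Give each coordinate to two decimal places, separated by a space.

2.06 4.01

A=(0,0), D=(7.00,0)
B = A + 3.00·(cos93°, sin93°) = (-0.1570, 2.9959)
|BD| = 7.7587
circle(B,6.00) ∩ circle(D,10.00): a=-0.2450, h=5.9950
  candidates: C₊=(1.9318,8.6205) cross=46.514; C₋=(-2.6979,-2.4396) cross=-46.514
  mode + wants cross > 0 → take C=(1.9318,8.6205) (cross=46.514)
ex = (C−B)/|BC| = (0.3481,0.9374); ey = (-0.9374,0.3481)
P = B + 1.72·ex + -1.73·ey = (2.0636,4.0060)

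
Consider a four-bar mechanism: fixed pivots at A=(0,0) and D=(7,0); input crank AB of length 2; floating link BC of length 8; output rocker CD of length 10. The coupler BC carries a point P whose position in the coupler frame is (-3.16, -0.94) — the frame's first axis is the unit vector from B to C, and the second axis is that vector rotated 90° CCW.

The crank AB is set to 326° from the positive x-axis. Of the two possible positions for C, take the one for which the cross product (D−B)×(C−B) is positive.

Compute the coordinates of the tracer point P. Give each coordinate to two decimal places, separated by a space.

A=(0,0), D=(7.00,0)
B = A + 2.00·(cos326°, sin326°) = (1.6581, -1.1184)
|BD| = 5.4577
circle(B,8.00) ∩ circle(D,10.00): a=-0.5692, h=7.9797
  candidates: C₊=(-0.5342,6.5754) cross=43.551; C₋=(2.7361,-9.0454) cross=-43.551
  mode + wants cross > 0 → take C=(-0.5342,6.5754) (cross=43.551)
ex = (C−B)/|BC| = (-0.2740,0.9617); ey = (-0.9617,-0.2740)
P = B + -3.16·ex + -0.94·ey = (3.4280,-3.8998)

3.43 -3.90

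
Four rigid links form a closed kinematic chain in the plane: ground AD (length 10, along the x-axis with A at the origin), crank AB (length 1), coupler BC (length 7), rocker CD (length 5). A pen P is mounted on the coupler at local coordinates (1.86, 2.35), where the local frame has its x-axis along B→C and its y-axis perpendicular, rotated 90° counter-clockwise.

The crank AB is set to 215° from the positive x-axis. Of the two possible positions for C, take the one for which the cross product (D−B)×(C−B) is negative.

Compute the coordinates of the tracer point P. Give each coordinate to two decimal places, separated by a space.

1.68 1.08

A=(0,0), D=(10.00,0)
B = A + 1.00·(cos215°, sin215°) = (-0.8192, -0.5736)
|BD| = 10.8343
circle(B,7.00) ∩ circle(D,5.00): a=6.5248, h=2.5352
  candidates: C₊=(5.5622,2.3035) cross=27.468; C₋=(5.8307,-2.7598) cross=-27.468
  mode - wants cross < 0 → take C=(5.8307,-2.7598) (cross=-27.468)
ex = (C−B)/|BC| = (0.9500,-0.3123); ey = (0.3123,0.9500)
P = B + 1.86·ex + 2.35·ey = (1.6818,1.0779)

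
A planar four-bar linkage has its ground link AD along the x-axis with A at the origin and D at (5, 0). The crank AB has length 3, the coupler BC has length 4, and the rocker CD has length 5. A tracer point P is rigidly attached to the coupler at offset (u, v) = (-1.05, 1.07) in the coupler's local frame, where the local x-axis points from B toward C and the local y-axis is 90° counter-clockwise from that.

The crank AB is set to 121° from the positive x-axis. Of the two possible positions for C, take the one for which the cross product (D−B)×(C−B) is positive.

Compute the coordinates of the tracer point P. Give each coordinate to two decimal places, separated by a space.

A=(0,0), D=(5.00,0)
B = A + 3.00·(cos121°, sin121°) = (-1.5451, 2.5715)
|BD| = 7.0322
circle(B,4.00) ∩ circle(D,5.00): a=2.8762, h=2.7799
  candidates: C₊=(2.1484,4.1071) cross=19.549; C₋=(0.1153,-1.0676) cross=-19.549
  mode + wants cross > 0 → take C=(2.1484,4.1071) (cross=19.549)
ex = (C−B)/|BC| = (0.9234,0.3839); ey = (-0.3839,0.9234)
P = B + -1.05·ex + 1.07·ey = (-2.9254,3.1564)

-2.93 3.16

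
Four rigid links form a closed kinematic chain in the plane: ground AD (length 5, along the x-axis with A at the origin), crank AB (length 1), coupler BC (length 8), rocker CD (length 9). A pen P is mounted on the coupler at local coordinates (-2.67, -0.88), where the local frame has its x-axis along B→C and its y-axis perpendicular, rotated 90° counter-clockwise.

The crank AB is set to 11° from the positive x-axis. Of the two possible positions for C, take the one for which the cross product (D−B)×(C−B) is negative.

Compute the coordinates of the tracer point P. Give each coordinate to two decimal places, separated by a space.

0.26 2.91

A=(0,0), D=(5.00,0)
B = A + 1.00·(cos11°, sin11°) = (0.9816, 0.1908)
|BD| = 4.0229
circle(B,8.00) ∩ circle(D,9.00): a=-0.1015, h=7.9994
  candidates: C₊=(1.2597,8.1860) cross=32.181; C₋=(0.5009,-7.7947) cross=-32.181
  mode - wants cross < 0 → take C=(0.5009,-7.7947) (cross=-32.181)
ex = (C−B)/|BC| = (-0.0601,-0.9982); ey = (0.9982,-0.0601)
P = B + -2.67·ex + -0.88·ey = (0.2637,2.9089)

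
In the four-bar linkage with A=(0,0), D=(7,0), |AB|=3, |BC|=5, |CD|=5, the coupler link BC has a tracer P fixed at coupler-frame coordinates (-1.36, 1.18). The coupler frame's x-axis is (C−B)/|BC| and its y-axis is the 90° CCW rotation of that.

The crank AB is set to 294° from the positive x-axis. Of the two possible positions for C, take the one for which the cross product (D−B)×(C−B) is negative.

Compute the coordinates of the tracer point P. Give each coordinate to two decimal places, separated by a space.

0.48 -1.10

A=(0,0), D=(7.00,0)
B = A + 3.00·(cos294°, sin294°) = (1.2202, -2.7406)
|BD| = 6.3966
circle(B,5.00) ∩ circle(D,5.00): a=3.1983, h=3.8433
  candidates: C₊=(2.4635,2.1023) cross=24.584; C₋=(5.7568,-4.8430) cross=-24.584
  mode - wants cross < 0 → take C=(5.7568,-4.8430) (cross=-24.584)
ex = (C−B)/|BC| = (0.9073,-0.4205); ey = (0.4205,0.9073)
P = B + -1.36·ex + 1.18·ey = (0.4824,-1.0982)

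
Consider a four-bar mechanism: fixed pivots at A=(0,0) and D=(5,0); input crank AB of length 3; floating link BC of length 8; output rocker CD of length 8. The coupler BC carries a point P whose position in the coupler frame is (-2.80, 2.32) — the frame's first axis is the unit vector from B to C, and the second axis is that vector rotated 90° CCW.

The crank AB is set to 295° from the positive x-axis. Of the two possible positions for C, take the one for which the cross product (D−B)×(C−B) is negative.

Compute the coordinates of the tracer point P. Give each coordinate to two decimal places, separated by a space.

0.44 0.82

A=(0,0), D=(5.00,0)
B = A + 3.00·(cos295°, sin295°) = (1.2679, -2.7189)
|BD| = 4.6175
circle(B,8.00) ∩ circle(D,8.00): a=2.3088, h=7.6596
  candidates: C₊=(-1.3763,4.8315) cross=35.368; C₋=(7.6441,-7.5504) cross=-35.368
  mode - wants cross < 0 → take C=(7.6441,-7.5504) (cross=-35.368)
ex = (C−B)/|BC| = (0.7970,-0.6039); ey = (0.6039,0.7970)
P = B + -2.80·ex + 2.32·ey = (0.4373,0.8212)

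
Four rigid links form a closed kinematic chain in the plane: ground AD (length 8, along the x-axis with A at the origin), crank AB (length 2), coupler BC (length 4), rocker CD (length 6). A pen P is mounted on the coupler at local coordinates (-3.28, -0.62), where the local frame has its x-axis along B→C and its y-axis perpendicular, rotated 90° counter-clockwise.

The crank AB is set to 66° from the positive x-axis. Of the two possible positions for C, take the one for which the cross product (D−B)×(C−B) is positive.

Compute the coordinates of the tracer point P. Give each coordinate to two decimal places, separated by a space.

-1.32 -0.74

A=(0,0), D=(8.00,0)
B = A + 2.00·(cos66°, sin66°) = (0.8135, 1.8271)
|BD| = 7.4151
circle(B,4.00) ∩ circle(D,6.00): a=2.3590, h=3.2304
  candidates: C₊=(3.8957,4.3766) cross=23.954; C₋=(2.3038,-1.8849) cross=-23.954
  mode + wants cross > 0 → take C=(3.8957,4.3766) (cross=23.954)
ex = (C−B)/|BC| = (0.7706,0.6374); ey = (-0.6374,0.7706)
P = B + -3.28·ex + -0.62·ey = (-1.3188,-0.7412)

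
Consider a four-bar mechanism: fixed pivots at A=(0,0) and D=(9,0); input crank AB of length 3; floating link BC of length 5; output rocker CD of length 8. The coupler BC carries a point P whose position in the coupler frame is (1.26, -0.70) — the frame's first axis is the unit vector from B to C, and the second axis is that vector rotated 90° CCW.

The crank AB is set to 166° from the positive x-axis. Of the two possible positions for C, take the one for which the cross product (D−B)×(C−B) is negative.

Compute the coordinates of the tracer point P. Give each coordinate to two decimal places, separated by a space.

-2.25 -0.55

A=(0,0), D=(9.00,0)
B = A + 3.00·(cos166°, sin166°) = (-2.9109, 0.7258)
|BD| = 11.9330
circle(B,5.00) ∩ circle(D,8.00): a=4.3324, h=2.4961
  candidates: C₊=(1.5653,2.9538) cross=29.786; C₋=(1.2616,-2.0292) cross=-29.786
  mode - wants cross < 0 → take C=(1.2616,-2.0292) (cross=-29.786)
ex = (C−B)/|BC| = (0.8345,-0.5510); ey = (0.5510,0.8345)
P = B + 1.26·ex + -0.70·ey = (-2.2451,-0.5526)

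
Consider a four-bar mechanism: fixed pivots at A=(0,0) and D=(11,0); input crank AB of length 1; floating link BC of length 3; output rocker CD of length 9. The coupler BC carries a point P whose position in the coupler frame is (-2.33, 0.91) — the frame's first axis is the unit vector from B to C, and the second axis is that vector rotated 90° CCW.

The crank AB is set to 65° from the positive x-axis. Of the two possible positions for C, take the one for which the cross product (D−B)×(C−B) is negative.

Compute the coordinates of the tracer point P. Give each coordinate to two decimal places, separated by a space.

-0.16 3.34

A=(0,0), D=(11.00,0)
B = A + 1.00·(cos65°, sin65°) = (0.4226, 0.9063)
|BD| = 10.6161
circle(B,3.00) ∩ circle(D,9.00): a=1.9170, h=2.3076
  candidates: C₊=(2.5296,3.0418) cross=24.498; C₋=(2.1356,-1.5565) cross=-24.498
  mode - wants cross < 0 → take C=(2.1356,-1.5565) (cross=-24.498)
ex = (C−B)/|BC| = (0.5710,-0.8209); ey = (0.8209,0.5710)
P = B + -2.33·ex + 0.91·ey = (-0.1608,3.3387)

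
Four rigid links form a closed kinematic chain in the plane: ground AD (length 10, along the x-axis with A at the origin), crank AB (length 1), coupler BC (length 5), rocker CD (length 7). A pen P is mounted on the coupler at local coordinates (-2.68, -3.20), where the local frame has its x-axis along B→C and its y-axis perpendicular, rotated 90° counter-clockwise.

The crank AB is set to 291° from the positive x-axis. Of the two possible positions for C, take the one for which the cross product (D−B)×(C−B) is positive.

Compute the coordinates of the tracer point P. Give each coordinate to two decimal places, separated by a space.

A=(0,0), D=(10.00,0)
B = A + 1.00·(cos291°, sin291°) = (0.3584, -0.9336)
|BD| = 9.6867
circle(B,5.00) ∩ circle(D,7.00): a=3.6046, h=3.4651
  candidates: C₊=(3.6122,2.8628) cross=33.566; C₋=(4.2801,-4.0352) cross=-33.566
  mode + wants cross > 0 → take C=(3.6122,2.8628) (cross=33.566)
ex = (C−B)/|BC| = (0.6508,0.7593); ey = (-0.7593,0.6508)
P = B + -2.68·ex + -3.20·ey = (1.0440,-5.0509)

1.04 -5.05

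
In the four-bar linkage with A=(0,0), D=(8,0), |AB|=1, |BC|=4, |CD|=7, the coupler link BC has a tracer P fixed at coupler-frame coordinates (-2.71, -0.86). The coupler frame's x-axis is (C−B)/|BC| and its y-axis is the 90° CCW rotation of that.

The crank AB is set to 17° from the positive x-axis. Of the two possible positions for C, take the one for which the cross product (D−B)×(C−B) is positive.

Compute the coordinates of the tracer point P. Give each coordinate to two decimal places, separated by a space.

A=(0,0), D=(8.00,0)
B = A + 1.00·(cos17°, sin17°) = (0.9563, 0.2924)
|BD| = 7.0498
circle(B,4.00) ∩ circle(D,7.00): a=1.1844, h=3.8206
  candidates: C₊=(2.2981,4.0606) cross=26.935; C₋=(1.9812,-3.5741) cross=-26.935
  mode + wants cross > 0 → take C=(2.2981,4.0606) (cross=26.935)
ex = (C−B)/|BC| = (0.3355,0.9421); ey = (-0.9421,0.3355)
P = B + -2.71·ex + -0.86·ey = (0.8574,-2.5491)

0.86 -2.55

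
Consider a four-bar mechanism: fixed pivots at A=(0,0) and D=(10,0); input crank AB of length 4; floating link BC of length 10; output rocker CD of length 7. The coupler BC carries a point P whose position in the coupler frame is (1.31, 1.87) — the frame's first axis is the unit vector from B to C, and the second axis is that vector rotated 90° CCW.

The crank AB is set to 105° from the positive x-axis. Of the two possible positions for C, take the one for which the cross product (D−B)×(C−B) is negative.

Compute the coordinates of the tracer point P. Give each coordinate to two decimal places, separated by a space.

A=(0,0), D=(10.00,0)
B = A + 4.00·(cos105°, sin105°) = (-1.0353, 3.8637)
|BD| = 11.6921
circle(B,10.00) ∩ circle(D,7.00): a=8.0270, h=5.9638
  candidates: C₊=(8.5116,6.8399) cross=69.730; C₋=(4.5700,-4.4176) cross=-69.730
  mode - wants cross < 0 → take C=(4.5700,-4.4176) (cross=-69.730)
ex = (C−B)/|BC| = (0.5605,-0.8281); ey = (0.8281,0.5605)
P = B + 1.31·ex + 1.87·ey = (1.2476,3.8270)

1.25 3.83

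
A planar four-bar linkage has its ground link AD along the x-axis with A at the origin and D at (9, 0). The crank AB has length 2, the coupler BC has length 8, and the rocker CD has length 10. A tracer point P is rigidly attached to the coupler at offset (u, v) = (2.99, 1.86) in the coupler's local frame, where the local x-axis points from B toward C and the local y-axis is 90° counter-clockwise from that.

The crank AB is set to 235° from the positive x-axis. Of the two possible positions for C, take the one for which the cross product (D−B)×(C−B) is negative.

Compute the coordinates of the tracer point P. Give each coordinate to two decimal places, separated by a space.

A=(0,0), D=(9.00,0)
B = A + 2.00·(cos235°, sin235°) = (-1.1472, -1.6383)
|BD| = 10.2786
circle(B,8.00) ∩ circle(D,10.00): a=3.3881, h=7.2471
  candidates: C₊=(1.0425,6.0562) cross=74.490; C₋=(3.3527,-8.2528) cross=-74.490
  mode - wants cross < 0 → take C=(3.3527,-8.2528) (cross=-74.490)
ex = (C−B)/|BC| = (0.5625,-0.8268); ey = (0.8268,0.5625)
P = B + 2.99·ex + 1.86·ey = (2.0725,-3.0642)

2.07 -3.06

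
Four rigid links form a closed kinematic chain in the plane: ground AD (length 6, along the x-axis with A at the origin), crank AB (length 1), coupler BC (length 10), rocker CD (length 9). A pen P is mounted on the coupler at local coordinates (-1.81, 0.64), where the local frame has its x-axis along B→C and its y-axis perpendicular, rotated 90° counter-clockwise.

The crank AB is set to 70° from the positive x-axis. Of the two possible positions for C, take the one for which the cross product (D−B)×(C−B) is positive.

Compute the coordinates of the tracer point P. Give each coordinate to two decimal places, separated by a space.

-1.25 -0.14

A=(0,0), D=(6.00,0)
B = A + 1.00·(cos70°, sin70°) = (0.3420, 0.9397)
|BD| = 5.7355
circle(B,10.00) ∩ circle(D,9.00): a=4.5241, h=8.9181
  candidates: C₊=(6.2661,8.9961) cross=51.150; C₋=(3.3439,-8.5991) cross=-51.150
  mode + wants cross > 0 → take C=(6.2661,8.9961) (cross=51.150)
ex = (C−B)/|BC| = (0.5924,0.8056); ey = (-0.8056,0.5924)
P = B + -1.81·ex + 0.64·ey = (-1.2458,-0.1394)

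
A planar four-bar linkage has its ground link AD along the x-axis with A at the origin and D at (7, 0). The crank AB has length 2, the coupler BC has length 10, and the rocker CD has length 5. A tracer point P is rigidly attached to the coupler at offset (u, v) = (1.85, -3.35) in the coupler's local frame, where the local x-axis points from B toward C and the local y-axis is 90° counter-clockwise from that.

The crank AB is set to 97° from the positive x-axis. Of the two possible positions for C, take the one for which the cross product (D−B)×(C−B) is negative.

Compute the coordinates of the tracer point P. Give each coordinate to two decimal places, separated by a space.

-1.26 -1.70

A=(0,0), D=(7.00,0)
B = A + 2.00·(cos97°, sin97°) = (-0.2437, 1.9851)
|BD| = 7.5108
circle(B,10.00) ∩ circle(D,5.00): a=8.7482, h=4.8445
  candidates: C₊=(9.4738,4.3452) cross=36.386; C₋=(6.9130,-4.9992) cross=-36.386
  mode - wants cross < 0 → take C=(6.9130,-4.9992) (cross=-36.386)
ex = (C−B)/|BC| = (0.7157,-0.6984); ey = (0.6984,0.7157)
P = B + 1.85·ex + -3.35·ey = (-1.2595,-1.7045)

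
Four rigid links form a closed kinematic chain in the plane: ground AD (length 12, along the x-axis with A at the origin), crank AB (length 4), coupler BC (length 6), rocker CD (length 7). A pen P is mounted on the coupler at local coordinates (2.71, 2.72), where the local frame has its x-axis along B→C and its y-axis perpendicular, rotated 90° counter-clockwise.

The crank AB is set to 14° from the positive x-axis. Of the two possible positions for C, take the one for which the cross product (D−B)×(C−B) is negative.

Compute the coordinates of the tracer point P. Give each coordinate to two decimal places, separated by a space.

7.52 -0.24

A=(0,0), D=(12.00,0)
B = A + 4.00·(cos14°, sin14°) = (3.8812, 0.9677)
|BD| = 8.1763
circle(B,6.00) ∩ circle(D,7.00): a=3.2932, h=5.0155
  candidates: C₊=(7.7448,5.5582) cross=41.008; C₋=(6.5576,-4.4023) cross=-41.008
  mode - wants cross < 0 → take C=(6.5576,-4.4023) (cross=-41.008)
ex = (C−B)/|BC| = (0.4461,-0.8950); ey = (0.8950,0.4461)
P = B + 2.71·ex + 2.72·ey = (7.5244,-0.2444)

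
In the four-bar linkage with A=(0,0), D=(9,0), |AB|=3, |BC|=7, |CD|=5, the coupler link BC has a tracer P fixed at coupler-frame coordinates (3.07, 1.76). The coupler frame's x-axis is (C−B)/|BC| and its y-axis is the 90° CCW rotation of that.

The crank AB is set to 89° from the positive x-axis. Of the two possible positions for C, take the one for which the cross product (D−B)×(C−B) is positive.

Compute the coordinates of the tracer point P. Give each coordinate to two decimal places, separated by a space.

2.66 5.39

A=(0,0), D=(9.00,0)
B = A + 3.00·(cos89°, sin89°) = (0.0524, 2.9995)
|BD| = 9.4370
circle(B,7.00) ∩ circle(D,5.00): a=5.9901, h=3.6220
  candidates: C₊=(6.8831,4.5297) cross=34.181; C₋=(4.5806,-2.3385) cross=-34.181
  mode + wants cross > 0 → take C=(6.8831,4.5297) (cross=34.181)
ex = (C−B)/|BC| = (0.9758,0.2186); ey = (-0.2186,0.9758)
P = B + 3.07·ex + 1.76·ey = (2.6634,5.3881)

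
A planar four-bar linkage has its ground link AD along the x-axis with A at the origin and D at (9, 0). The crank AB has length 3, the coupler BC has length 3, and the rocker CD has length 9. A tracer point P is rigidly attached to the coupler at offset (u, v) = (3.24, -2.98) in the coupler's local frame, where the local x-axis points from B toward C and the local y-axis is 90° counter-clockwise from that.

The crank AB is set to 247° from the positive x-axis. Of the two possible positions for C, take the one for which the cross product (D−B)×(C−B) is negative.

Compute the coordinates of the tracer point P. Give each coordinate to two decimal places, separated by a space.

A=(0,0), D=(9.00,0)
B = A + 3.00·(cos247°, sin247°) = (-1.1722, -2.7615)
|BD| = 10.5404
circle(B,3.00) ∩ circle(D,9.00): a=1.8547, h=2.3579
  candidates: C₊=(-0.0000,0.0000) cross=24.854; C₋=(1.2355,-4.5512) cross=-24.854
  mode - wants cross < 0 → take C=(1.2355,-4.5512) (cross=-24.854)
ex = (C−B)/|BC| = (0.8026,-0.5965); ey = (0.5965,0.8026)
P = B + 3.24·ex + -2.98·ey = (-0.3496,-7.0860)

-0.35 -7.09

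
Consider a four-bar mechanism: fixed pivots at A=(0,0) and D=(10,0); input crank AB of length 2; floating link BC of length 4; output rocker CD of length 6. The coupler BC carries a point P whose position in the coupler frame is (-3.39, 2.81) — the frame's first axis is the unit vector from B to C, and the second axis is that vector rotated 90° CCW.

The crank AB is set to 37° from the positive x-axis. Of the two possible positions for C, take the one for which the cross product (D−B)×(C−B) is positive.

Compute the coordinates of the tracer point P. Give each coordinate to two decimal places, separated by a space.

-2.76 1.81

A=(0,0), D=(10.00,0)
B = A + 2.00·(cos37°, sin37°) = (1.5973, 1.2036)
|BD| = 8.4885
circle(B,4.00) ∩ circle(D,6.00): a=3.0662, h=2.5688
  candidates: C₊=(4.9967,3.3117) cross=21.805; C₋=(4.2682,-1.7739) cross=-21.805
  mode + wants cross > 0 → take C=(4.9967,3.3117) (cross=21.805)
ex = (C−B)/|BC| = (0.8499,0.5270); ey = (-0.5270,0.8499)
P = B + -3.39·ex + 2.81·ey = (-2.7646,1.8052)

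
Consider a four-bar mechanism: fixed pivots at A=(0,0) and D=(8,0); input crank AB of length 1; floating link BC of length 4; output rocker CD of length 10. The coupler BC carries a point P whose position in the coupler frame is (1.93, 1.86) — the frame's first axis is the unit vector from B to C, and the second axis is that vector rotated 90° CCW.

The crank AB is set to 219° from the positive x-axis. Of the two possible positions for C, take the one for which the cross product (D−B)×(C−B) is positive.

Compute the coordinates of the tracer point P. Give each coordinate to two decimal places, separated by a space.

-2.93 0.97

A=(0,0), D=(8.00,0)
B = A + 1.00·(cos219°, sin219°) = (-0.7771, -0.6293)
|BD| = 8.7997
circle(B,4.00) ∩ circle(D,10.00): a=-0.3731, h=3.9826
  candidates: C₊=(-1.4341,3.3164) cross=35.045; C₋=(-0.8644,-4.6284) cross=-35.045
  mode + wants cross > 0 → take C=(-1.4341,3.3164) (cross=35.045)
ex = (C−B)/|BC| = (-0.1642,0.9864); ey = (-0.9864,-0.1642)
P = B + 1.93·ex + 1.86·ey = (-2.9289,0.9690)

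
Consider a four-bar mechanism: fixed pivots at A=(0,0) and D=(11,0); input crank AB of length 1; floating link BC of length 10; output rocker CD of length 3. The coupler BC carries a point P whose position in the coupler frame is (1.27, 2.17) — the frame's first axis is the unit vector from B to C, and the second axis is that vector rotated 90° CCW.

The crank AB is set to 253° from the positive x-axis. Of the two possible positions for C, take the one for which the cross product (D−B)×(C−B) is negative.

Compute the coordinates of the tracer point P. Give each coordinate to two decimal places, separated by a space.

1.32 0.97

A=(0,0), D=(11.00,0)
B = A + 1.00·(cos253°, sin253°) = (-0.2924, -0.9563)
|BD| = 11.3328
circle(B,10.00) ∩ circle(D,3.00): a=9.6813, h=2.5045
  candidates: C₊=(9.1431,2.3562) cross=28.383; C₋=(9.5657,-2.6349) cross=-28.383
  mode - wants cross < 0 → take C=(9.5657,-2.6349) (cross=-28.383)
ex = (C−B)/|BC| = (0.9858,-0.1679); ey = (0.1679,0.9858)
P = B + 1.27·ex + 2.17·ey = (1.3239,0.9697)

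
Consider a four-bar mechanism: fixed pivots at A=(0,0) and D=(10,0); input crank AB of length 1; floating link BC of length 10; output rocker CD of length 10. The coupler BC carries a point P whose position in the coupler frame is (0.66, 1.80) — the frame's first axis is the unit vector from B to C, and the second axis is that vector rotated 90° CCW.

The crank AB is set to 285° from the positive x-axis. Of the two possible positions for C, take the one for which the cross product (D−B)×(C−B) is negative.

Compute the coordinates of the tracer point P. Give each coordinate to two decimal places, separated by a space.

2.11 -0.48

A=(0,0), D=(10.00,0)
B = A + 1.00·(cos285°, sin285°) = (0.2588, -0.9659)
|BD| = 9.7890
circle(B,10.00) ∩ circle(D,10.00): a=4.8945, h=8.7203
  candidates: C₊=(4.2689,8.1948) cross=85.363; C₋=(5.9899,-9.1607) cross=-85.363
  mode - wants cross < 0 → take C=(5.9899,-9.1607) (cross=-85.363)
ex = (C−B)/|BC| = (0.5731,-0.8195); ey = (0.8195,0.5731)
P = B + 0.66·ex + 1.80·ey = (2.1121,-0.4752)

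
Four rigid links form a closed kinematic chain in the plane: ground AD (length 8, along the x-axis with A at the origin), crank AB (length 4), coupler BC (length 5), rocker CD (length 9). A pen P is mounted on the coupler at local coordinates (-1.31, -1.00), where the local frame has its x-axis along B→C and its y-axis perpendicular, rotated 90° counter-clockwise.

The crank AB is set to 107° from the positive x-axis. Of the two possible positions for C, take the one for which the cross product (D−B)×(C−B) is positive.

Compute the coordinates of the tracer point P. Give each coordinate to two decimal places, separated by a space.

-1.48 2.21

A=(0,0), D=(8.00,0)
B = A + 4.00·(cos107°, sin107°) = (-1.1695, 3.8252)
|BD| = 9.9354
circle(B,5.00) ∩ circle(D,9.00): a=2.1495, h=4.5144
  candidates: C₊=(2.5524,7.1640) cross=44.852; C₋=(-0.9238,-1.1687) cross=-44.852
  mode + wants cross > 0 → take C=(2.5524,7.1640) (cross=44.852)
ex = (C−B)/|BC| = (0.7444,0.6678); ey = (-0.6678,0.7444)
P = B + -1.31·ex + -1.00·ey = (-1.4769,2.2061)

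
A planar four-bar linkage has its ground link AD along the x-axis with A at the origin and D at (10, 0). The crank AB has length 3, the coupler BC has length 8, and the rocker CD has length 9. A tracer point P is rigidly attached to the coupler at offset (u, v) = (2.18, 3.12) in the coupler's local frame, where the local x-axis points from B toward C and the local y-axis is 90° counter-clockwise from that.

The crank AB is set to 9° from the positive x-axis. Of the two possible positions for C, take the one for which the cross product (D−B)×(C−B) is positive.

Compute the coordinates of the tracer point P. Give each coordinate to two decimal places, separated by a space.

A=(0,0), D=(10.00,0)
B = A + 3.00·(cos9°, sin9°) = (2.9631, 0.4693)
|BD| = 7.0526
circle(B,8.00) ∩ circle(D,9.00): a=2.3210, h=7.6559
  candidates: C₊=(5.7884,7.9538) cross=53.994; C₋=(4.7695,-7.3241) cross=-53.994
  mode + wants cross > 0 → take C=(5.7884,7.9538) (cross=53.994)
ex = (C−B)/|BC| = (0.3532,0.9356); ey = (-0.9356,0.3532)
P = B + 2.18·ex + 3.12·ey = (0.8140,3.6107)

0.81 3.61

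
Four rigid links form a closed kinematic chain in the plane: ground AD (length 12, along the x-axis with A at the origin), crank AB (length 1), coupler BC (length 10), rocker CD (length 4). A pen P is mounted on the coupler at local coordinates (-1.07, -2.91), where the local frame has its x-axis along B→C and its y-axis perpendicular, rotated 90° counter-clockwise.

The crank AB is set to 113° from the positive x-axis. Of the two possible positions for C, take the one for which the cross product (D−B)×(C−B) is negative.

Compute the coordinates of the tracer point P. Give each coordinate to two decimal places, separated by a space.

A=(0,0), D=(12.00,0)
B = A + 1.00·(cos113°, sin113°) = (-0.3907, 0.9205)
|BD| = 12.4249
circle(B,10.00) ∩ circle(D,4.00): a=9.5928, h=2.8247
  candidates: C₊=(9.3849,3.0268) cross=35.097; C₋=(8.9664,-2.6071) cross=-35.097
  mode - wants cross < 0 → take C=(8.9664,-2.6071) (cross=-35.097)
ex = (C−B)/|BC| = (0.9357,-0.3528); ey = (0.3528,0.9357)
P = B + -1.07·ex + -2.91·ey = (-2.4185,-1.4250)

-2.42 -1.42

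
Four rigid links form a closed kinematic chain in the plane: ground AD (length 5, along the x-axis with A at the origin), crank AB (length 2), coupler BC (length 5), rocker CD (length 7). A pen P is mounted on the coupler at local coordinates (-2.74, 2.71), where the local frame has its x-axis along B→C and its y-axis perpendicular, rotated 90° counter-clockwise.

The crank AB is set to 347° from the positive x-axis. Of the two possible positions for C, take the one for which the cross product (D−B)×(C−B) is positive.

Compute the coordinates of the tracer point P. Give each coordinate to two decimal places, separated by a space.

A=(0,0), D=(5.00,0)
B = A + 2.00·(cos347°, sin347°) = (1.9487, -0.4499)
|BD| = 3.0843
circle(B,5.00) ∩ circle(D,7.00): a=-2.3486, h=4.4141
  candidates: C₊=(-1.0186,3.5744) cross=13.614; C₋=(0.2691,-5.1594) cross=-13.614
  mode + wants cross > 0 → take C=(-1.0186,3.5744) (cross=13.614)
ex = (C−B)/|BC| = (-0.5935,0.8049); ey = (-0.8049,-0.5935)
P = B + -2.74·ex + 2.71·ey = (1.3937,-4.2635)

1.39 -4.26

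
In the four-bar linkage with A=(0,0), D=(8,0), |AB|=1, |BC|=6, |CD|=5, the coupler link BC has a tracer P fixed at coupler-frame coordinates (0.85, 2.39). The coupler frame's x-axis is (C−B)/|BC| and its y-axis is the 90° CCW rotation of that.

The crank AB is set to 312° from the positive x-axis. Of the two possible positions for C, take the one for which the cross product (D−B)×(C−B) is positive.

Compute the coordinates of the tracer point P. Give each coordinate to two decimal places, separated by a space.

A=(0,0), D=(8.00,0)
B = A + 1.00·(cos312°, sin312°) = (0.6691, -0.7431)
|BD| = 7.3684
circle(B,6.00) ∩ circle(D,5.00): a=4.4306, h=4.0459
  candidates: C₊=(4.6691,3.7290) cross=29.812; C₋=(5.4852,-4.3216) cross=-29.812
  mode + wants cross > 0 → take C=(4.6691,3.7290) (cross=29.812)
ex = (C−B)/|BC| = (0.6667,0.7454); ey = (-0.7454,0.6667)
P = B + 0.85·ex + 2.39·ey = (-0.5456,1.4837)

-0.55 1.48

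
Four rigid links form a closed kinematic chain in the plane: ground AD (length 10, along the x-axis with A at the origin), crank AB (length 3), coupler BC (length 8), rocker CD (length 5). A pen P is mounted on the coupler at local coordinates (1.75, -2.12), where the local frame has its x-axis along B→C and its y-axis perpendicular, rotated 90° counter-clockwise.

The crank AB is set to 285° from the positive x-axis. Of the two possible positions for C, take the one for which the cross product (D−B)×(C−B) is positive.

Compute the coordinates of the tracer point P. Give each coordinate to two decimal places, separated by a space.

3.52 -2.99

A=(0,0), D=(10.00,0)
B = A + 3.00·(cos285°, sin285°) = (0.7765, -2.8978)
|BD| = 9.6680
circle(B,8.00) ∩ circle(D,5.00): a=6.8510, h=4.1309
  candidates: C₊=(6.0743,3.0966) cross=39.937; C₋=(8.5506,-4.7853) cross=-39.937
  mode + wants cross > 0 → take C=(6.0743,3.0966) (cross=39.937)
ex = (C−B)/|BC| = (0.6622,0.7493); ey = (-0.7493,0.6622)
P = B + 1.75·ex + -2.12·ey = (3.5239,-2.9904)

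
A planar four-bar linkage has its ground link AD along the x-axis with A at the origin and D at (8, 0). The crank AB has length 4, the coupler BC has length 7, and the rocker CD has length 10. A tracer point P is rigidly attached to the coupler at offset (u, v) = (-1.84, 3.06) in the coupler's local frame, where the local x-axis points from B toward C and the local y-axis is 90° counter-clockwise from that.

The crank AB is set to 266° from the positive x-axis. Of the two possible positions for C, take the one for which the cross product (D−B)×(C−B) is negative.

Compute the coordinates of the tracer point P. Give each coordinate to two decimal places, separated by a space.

A=(0,0), D=(8.00,0)
B = A + 4.00·(cos266°, sin266°) = (-0.2790, -3.9903)
|BD| = 9.1905
circle(B,7.00) ∩ circle(D,10.00): a=1.8206, h=6.7591
  candidates: C₊=(-1.5736,2.8890) cross=62.119; C₋=(4.2957,-9.2886) cross=-62.119
  mode - wants cross < 0 → take C=(4.2957,-9.2886) (cross=-62.119)
ex = (C−B)/|BC| = (0.6535,-0.7569); ey = (0.7569,0.6535)
P = B + -1.84·ex + 3.06·ey = (0.8346,-0.5978)

0.83 -0.60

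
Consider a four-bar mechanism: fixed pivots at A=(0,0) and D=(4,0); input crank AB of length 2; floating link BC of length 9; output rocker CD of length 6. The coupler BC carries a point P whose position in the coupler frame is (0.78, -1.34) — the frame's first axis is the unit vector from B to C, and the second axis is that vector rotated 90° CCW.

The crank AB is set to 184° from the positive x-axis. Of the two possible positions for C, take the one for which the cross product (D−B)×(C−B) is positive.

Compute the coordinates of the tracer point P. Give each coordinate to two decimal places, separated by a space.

A=(0,0), D=(4.00,0)
B = A + 2.00·(cos184°, sin184°) = (-1.9951, -0.1395)
|BD| = 5.9968
circle(B,9.00) ∩ circle(D,6.00): a=6.7504, h=5.9525
  candidates: C₊=(4.6150,5.9684) cross=35.696; C₋=(4.8919,-5.9333) cross=-35.696
  mode + wants cross > 0 → take C=(4.6150,5.9684) (cross=35.696)
ex = (C−B)/|BC| = (0.7345,0.6787); ey = (-0.6787,0.7345)
P = B + 0.78·ex + -1.34·ey = (-0.5129,-0.5943)

-0.51 -0.59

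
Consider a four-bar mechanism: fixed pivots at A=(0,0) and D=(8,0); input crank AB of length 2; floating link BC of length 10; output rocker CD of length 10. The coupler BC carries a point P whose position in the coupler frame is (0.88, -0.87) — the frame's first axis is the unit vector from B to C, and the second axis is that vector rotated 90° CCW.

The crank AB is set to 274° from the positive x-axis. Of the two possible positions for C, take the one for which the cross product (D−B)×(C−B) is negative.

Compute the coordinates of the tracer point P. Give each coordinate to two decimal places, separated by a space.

-0.00 -3.22

A=(0,0), D=(8.00,0)
B = A + 2.00·(cos274°, sin274°) = (0.1395, -1.9951)
|BD| = 8.1097
circle(B,10.00) ∩ circle(D,10.00): a=4.0549, h=9.1410
  candidates: C₊=(1.8209,7.8625) cross=74.131; C₋=(6.3186,-9.8576) cross=-74.131
  mode - wants cross < 0 → take C=(6.3186,-9.8576) (cross=-74.131)
ex = (C−B)/|BC| = (0.6179,-0.7863); ey = (0.7863,0.6179)
P = B + 0.88·ex + -0.87·ey = (-0.0008,-3.2246)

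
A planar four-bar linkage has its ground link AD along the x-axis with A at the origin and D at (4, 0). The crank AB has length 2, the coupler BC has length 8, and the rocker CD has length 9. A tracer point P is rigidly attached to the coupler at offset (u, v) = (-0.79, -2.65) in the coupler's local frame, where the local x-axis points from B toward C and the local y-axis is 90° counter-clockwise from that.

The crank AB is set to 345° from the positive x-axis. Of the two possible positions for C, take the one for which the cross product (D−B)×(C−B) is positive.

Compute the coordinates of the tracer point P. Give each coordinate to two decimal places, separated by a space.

4.55 0.38

A=(0,0), D=(4.00,0)
B = A + 2.00·(cos345°, sin345°) = (1.9319, -0.5176)
|BD| = 2.1319
circle(B,8.00) ∩ circle(D,9.00): a=-2.9210, h=7.4477
  candidates: C₊=(-2.7100,5.9979) cross=15.878; C₋=(0.9066,-8.4517) cross=-15.878
  mode + wants cross > 0 → take C=(-2.7100,5.9979) (cross=15.878)
ex = (C−B)/|BC| = (-0.5802,0.8144); ey = (-0.8144,-0.5802)
P = B + -0.79·ex + -2.65·ey = (4.5485,0.3766)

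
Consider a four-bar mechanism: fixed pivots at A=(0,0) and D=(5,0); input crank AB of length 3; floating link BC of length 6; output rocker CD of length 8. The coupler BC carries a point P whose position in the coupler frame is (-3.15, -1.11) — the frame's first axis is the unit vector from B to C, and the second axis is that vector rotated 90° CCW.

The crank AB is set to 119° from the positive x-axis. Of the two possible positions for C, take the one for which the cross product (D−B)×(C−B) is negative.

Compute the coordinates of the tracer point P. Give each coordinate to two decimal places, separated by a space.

A=(0,0), D=(5.00,0)
B = A + 3.00·(cos119°, sin119°) = (-1.4544, 2.6239)
|BD| = 6.9674
circle(B,6.00) ∩ circle(D,8.00): a=1.4743, h=5.8160
  candidates: C₊=(2.1016,7.4565) cross=40.523; C₋=(-2.2789,-3.3192) cross=-40.523
  mode - wants cross < 0 → take C=(-2.2789,-3.3192) (cross=-40.523)
ex = (C−B)/|BC| = (-0.1374,-0.9905); ey = (0.9905,-0.1374)
P = B + -3.15·ex + -1.11·ey = (-2.1210,5.8965)

-2.12 5.90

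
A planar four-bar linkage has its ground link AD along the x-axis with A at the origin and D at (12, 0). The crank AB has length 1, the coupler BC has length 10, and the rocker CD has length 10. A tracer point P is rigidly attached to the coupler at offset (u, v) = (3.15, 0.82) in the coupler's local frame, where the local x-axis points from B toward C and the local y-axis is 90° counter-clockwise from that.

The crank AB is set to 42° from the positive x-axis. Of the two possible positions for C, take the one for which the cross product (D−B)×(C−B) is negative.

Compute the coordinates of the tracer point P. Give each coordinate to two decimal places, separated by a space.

3.07 -1.61

A=(0,0), D=(12.00,0)
B = A + 1.00·(cos42°, sin42°) = (0.7431, 0.6691)
|BD| = 11.2767
circle(B,10.00) ∩ circle(D,10.00): a=5.6384, h=8.2589
  candidates: C₊=(6.8616,8.5789) cross=93.133; C₋=(5.8815,-7.9097) cross=-93.133
  mode - wants cross < 0 → take C=(5.8815,-7.9097) (cross=-93.133)
ex = (C−B)/|BC| = (0.5138,-0.8579); ey = (0.8579,0.5138)
P = B + 3.15·ex + 0.82·ey = (3.0652,-1.6119)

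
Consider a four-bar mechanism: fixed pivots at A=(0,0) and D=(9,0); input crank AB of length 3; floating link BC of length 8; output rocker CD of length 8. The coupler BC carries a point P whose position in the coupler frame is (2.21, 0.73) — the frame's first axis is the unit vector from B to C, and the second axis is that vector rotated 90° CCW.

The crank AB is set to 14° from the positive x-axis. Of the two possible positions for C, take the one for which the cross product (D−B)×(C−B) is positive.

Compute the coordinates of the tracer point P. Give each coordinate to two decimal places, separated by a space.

A=(0,0), D=(9.00,0)
B = A + 3.00·(cos14°, sin14°) = (2.9109, 0.7258)
|BD| = 6.1322
circle(B,8.00) ∩ circle(D,8.00): a=3.0661, h=7.3891
  candidates: C₊=(6.8300,7.7001) cross=45.312; C₋=(5.0809,-6.9743) cross=-45.312
  mode + wants cross > 0 → take C=(6.8300,7.7001) (cross=45.312)
ex = (C−B)/|BC| = (0.4899,0.8718); ey = (-0.8718,0.4899)
P = B + 2.21·ex + 0.73·ey = (3.3571,3.0100)

3.36 3.01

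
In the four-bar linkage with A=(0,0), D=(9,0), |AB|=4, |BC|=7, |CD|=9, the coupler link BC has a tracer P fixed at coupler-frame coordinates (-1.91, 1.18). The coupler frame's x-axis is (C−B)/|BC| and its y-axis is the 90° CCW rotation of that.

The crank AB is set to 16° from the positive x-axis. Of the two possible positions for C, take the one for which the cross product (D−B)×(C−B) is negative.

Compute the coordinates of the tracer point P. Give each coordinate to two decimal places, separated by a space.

5.49 2.63

A=(0,0), D=(9.00,0)
B = A + 4.00·(cos16°, sin16°) = (3.8450, 1.1025)
|BD| = 5.2715
circle(B,7.00) ∩ circle(D,9.00): a=-0.3994, h=6.9886
  candidates: C₊=(4.9162,8.0201) cross=36.841; C₋=(1.9928,-5.6479) cross=-36.841
  mode - wants cross < 0 → take C=(1.9928,-5.6479) (cross=-36.841)
ex = (C−B)/|BC| = (-0.2646,-0.9644); ey = (0.9644,-0.2646)
P = B + -1.91·ex + 1.18·ey = (5.4884,2.6322)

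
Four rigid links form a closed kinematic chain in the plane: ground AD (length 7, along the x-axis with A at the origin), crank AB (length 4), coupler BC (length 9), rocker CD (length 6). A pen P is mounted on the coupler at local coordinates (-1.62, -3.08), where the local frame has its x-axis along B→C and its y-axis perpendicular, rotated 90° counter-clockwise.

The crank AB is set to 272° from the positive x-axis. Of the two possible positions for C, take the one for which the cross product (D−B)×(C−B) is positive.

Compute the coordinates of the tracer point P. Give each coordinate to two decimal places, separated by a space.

2.53 -6.53

A=(0,0), D=(7.00,0)
B = A + 4.00·(cos272°, sin272°) = (0.1396, -3.9976)
|BD| = 7.9401
circle(B,9.00) ∩ circle(D,6.00): a=6.8038, h=5.8914
  candidates: C₊=(3.0521,4.5182) cross=46.779; C₋=(8.9843,-5.6624) cross=-46.779
  mode + wants cross > 0 → take C=(3.0521,4.5182) (cross=46.779)
ex = (C−B)/|BC| = (0.3236,0.9462); ey = (-0.9462,0.3236)
P = B + -1.62·ex + -3.08·ey = (2.5296,-6.5271)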